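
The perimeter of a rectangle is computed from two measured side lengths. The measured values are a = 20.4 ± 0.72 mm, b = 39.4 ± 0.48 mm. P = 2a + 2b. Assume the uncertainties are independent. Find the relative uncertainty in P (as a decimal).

0.0145

Sums and differences: (δP)² = Σ (cᵢ δxᵢ)².
  (2·δa)² = 2.07;  (2·δb)² = 0.922
δP = √(3.00) = 1.73 mm
P = 120 mm, so δP/P = 1.73/120 = 0.0145.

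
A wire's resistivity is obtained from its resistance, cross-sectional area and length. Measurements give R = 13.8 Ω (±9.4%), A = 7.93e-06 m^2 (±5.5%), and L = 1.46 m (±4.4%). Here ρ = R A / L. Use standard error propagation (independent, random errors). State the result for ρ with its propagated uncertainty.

Relative error in a monomial: (δρ/ρ)² = Σ (nᵢ · δxᵢ/xᵢ)².
  (1·δR/R)² = (1×0.0940)² = 0.00884;  (1·δA/A)² = (1×0.0550)² = 0.00302;  (-1·δL/L)² = (-1×0.0440)² = 0.00194
δρ/ρ = √(0.0138) = 0.117
ρ = 7.5e-05 Ω·m, so δρ = 0.117 × 7.5e-05 = 8.8e-06 Ω·m.

(7.50 ± 0.880) × 10^-5 Ω·m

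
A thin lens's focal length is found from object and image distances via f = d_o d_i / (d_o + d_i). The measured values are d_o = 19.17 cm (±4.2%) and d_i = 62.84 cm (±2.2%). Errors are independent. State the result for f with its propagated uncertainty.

14.69 ± 0.479 cm

∂f/∂d_o = (d_i/(d_o+d_i))² = 0.587;  ∂f/∂d_i = (d_o/(d_o+d_i))² = 0.0546
δf = √((∂f/∂d_o · δd_o)² + (∂f/∂d_i · δd_i)²) = √(0.223 + 0.00571) = 0.479 cm
f = 14.69 cm.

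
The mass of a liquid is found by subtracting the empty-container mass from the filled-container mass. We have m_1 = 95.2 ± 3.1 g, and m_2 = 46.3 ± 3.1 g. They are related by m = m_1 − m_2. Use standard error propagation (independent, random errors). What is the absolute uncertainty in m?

4.38 g

m is a linear combination, so absolute uncertainties add in quadrature:
  (δm_1)² = 9.61;  (δm_2)² = 9.61
δm = √(19.2) = 4.38 g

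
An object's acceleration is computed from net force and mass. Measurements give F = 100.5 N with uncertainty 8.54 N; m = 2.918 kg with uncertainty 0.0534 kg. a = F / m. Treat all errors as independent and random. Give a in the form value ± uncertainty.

34.44 ± 2.99 m/s^2

For a monomial a ∝ F, m^-1, fractional errors add in quadrature:
  (1·δF/F)² = (1×0.0850)² = 0.00722;  (-1·δm/m)² = (-1×0.0183)² = 0.000335
δa/a = √(0.00756) = 0.0869
a = 34.44 m/s^2, so δa = 0.0869 × 34.44 = 2.99 m/s^2.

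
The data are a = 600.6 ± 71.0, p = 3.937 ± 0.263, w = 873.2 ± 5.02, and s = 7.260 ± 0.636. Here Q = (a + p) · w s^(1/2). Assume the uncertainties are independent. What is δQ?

1.78e+05

Let u = a + p = 604.5. δu = √(δa² + δp²) = √(5040 + 0.0692) = 71.0, so δu/u = 0.117.
Q is then a monomial in u, w, s:
δQ/Q = √((δu/u)² + (1·δw/w)² + (½·δs/s)²) = √(0.0138 + 3.31e-05 + 0.00192) = 0.125
Q = 1.422e+06, so δQ = 0.125 × 1.422e+06 = 1.78e+05.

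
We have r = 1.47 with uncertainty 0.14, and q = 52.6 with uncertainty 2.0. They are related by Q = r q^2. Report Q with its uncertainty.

Since Q is a product/quotient, work with relative uncertainties:
  (1·δr/r)² = (1×0.0952)² = 0.00907;  (2·δq/q)² = (2×0.0380)² = 0.00578
δQ/Q = √(0.0149) = 0.122
Q = 4070, so δQ = 0.122 × 4070 = 496.

4070 ± 496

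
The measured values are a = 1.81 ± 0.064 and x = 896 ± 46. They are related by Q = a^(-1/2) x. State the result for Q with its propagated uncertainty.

666 ± 36.2

Products/powers → add relative errors in quadrature, weighted by exponent:
  (−½·δa/a)² = (-0.5×0.0354)² = 0.000313;  (1·δx/x)² = (1×0.0513)² = 0.00264
δQ/Q = √(0.00295) = 0.0543
Q = 666, so δQ = 0.0543 × 666 = 36.2.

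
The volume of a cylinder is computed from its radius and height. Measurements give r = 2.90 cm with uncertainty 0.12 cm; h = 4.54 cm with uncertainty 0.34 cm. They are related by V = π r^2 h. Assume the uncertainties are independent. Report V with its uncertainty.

V is a product of powers, so relative uncertainties combine in quadrature:
  (2·δr/r)² = (2×0.0414)² = 0.00685;  (1·δh/h)² = (1×0.0749)² = 0.00561
δV/V = √(0.0125) = 0.112
V = 120 cm^3, so δV = 0.112 × 120 = 13.4 cm^3.

120 ± 13.4 cm^3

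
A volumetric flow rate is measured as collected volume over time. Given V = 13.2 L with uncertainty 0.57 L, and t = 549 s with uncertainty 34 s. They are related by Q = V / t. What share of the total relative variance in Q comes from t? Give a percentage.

(δQ/Q)² = (1·δV/V)² + (-1·δt/t)²
  V term: (1×0.0432)² = 0.00186
  t term: (-1×0.0619)² = 0.00384
Total = 0.00570. Share from t = 0.00384/0.00570 = 0.673.

67.3%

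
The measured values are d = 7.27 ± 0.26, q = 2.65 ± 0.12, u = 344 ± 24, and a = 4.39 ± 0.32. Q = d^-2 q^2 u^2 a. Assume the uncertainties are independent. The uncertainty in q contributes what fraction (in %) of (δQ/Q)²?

21.5%

(δQ/Q)² = (-2·δd/d)² + (2·δq/q)² + (2·δu/u)² + (1·δa/a)²
  d term: (-2×0.0358)² = 0.00512
  q term: (2×0.0453)² = 0.00820
  u term: (2×0.0698)² = 0.0195
  a term: (1×0.0729)² = 0.00531
Total = 0.0381. Share from q = 0.00820/0.0381 = 0.215.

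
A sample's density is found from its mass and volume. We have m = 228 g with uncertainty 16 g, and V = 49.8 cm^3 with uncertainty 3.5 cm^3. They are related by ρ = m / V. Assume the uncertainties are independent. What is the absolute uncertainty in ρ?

Since ρ is a product/quotient, work with relative uncertainties:
  (1·δm/m)² = (1×0.0702)² = 0.00492;  (-1·δV/V)² = (-1×0.0703)² = 0.00494
δρ/ρ = √(0.00986) = 0.0993
ρ = 4.58 g/cm^3, so δρ = 0.0993 × 4.58 = 0.455 g/cm^3.

0.455 g/cm^3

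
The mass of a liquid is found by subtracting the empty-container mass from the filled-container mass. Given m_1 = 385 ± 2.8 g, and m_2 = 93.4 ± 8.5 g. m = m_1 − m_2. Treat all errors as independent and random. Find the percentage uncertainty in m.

3.07%

Sums and differences: (δm)² = Σ (cᵢ δxᵢ)².
  (δm_1)² = 7.84;  (δm_2)² = 72.2
δm = √(80.1) = 8.95 g
m = 292 g, so δm/m = 8.95/292 = 0.0307.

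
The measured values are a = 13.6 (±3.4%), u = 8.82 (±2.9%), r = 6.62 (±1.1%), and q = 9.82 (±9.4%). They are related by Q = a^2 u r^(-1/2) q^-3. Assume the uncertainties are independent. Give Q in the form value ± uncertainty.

Since Q is a product/quotient, work with relative uncertainties:
  (2·δa/a)² = (2×0.0340)² = 0.00462;  (1·δu/u)² = (1×0.0290)² = 0.000841;  (−½·δr/r)² = (-0.5×0.0110)² = 3.03e-05;  (-3·δq/q)² = (-3×0.0940)² = 0.0795
δQ/Q = √(0.0850) = 0.292
Q = 0.670, so δQ = 0.292 × 0.670 = 0.195.

0.670 ± 0.195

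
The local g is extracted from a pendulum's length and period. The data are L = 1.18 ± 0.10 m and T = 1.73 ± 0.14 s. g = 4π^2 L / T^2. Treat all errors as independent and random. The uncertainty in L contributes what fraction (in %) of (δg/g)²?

(δg/g)² = (1·δL/L)² + (-2·δT/T)²
  L term: (1×0.0847)² = 0.00718
  T term: (-2×0.0809)² = 0.0262
Total = 0.0334. Share from L = 0.00718/0.0334 = 0.215.

21.5%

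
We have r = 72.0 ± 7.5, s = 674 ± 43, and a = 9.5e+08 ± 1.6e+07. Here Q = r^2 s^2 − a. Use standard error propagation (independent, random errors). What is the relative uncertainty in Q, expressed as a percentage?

41.0%

Let p = r^2·s^2 = 2.35e+09. δp/p = √((2·δr/r)² + (2·δs/s)²) = √(0.0434 + 0.0163) = 0.244, so δp = 5.75e+08.
Q = p − a: δQ = √(δp² + δa²) = √(3.31e+17 + 2.56e+14) = 5.76e+08
Q = 1.4e+09, so δQ/Q = 5.76e+08/1.4e+09 = 0.410.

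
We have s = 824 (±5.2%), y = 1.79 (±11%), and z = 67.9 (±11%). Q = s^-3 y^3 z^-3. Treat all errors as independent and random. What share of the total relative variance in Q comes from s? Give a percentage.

10.1%

(δQ/Q)² = (-3·δs/s)² + (3·δy/y)² + (-3·δz/z)²
  s term: (-3×0.0520)² = 0.0243
  y term: (3×0.110)² = 0.109
  z term: (-3×0.110)² = 0.109
Total = 0.242. Share from s = 0.0243/0.242 = 0.101.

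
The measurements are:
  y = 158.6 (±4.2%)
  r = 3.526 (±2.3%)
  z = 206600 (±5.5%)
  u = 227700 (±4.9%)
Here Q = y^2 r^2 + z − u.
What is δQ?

33900

Let p = y^2·r^2 = 312700. δp/p = √((2·δy/y)² + (2·δr/r)²) = √(0.00706 + 0.00212) = 0.0958, so δp = 30000.
Q = p + z − u: δQ = √(δp² + δz² + δu²) = √(8.97e+08 + 1.29e+08 + 1.24e+08) = 33900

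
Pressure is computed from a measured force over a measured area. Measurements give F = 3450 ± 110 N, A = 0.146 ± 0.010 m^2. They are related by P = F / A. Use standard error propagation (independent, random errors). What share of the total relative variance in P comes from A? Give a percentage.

(δP/P)² = (1·δF/F)² + (-1·δA/A)²
  F term: (1×0.0319)² = 0.00102
  A term: (-1×0.0685)² = 0.00469
Total = 0.00571. Share from A = 0.00469/0.00571 = 0.822.

82.2%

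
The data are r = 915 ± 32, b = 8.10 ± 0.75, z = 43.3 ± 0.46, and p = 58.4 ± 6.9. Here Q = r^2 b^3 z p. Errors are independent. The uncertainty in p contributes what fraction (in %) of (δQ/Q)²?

(δQ/Q)² = (2·δr/r)² + (3·δb/b)² + (1·δz/z)² + (1·δp/p)²
  r term: (2×0.0350)² = 0.00489
  b term: (3×0.0926)² = 0.0772
  z term: (1×0.0106)² = 0.000113
  p term: (1×0.118)² = 0.0140
Total = 0.0961. Share from p = 0.0140/0.0961 = 0.145.

14.5%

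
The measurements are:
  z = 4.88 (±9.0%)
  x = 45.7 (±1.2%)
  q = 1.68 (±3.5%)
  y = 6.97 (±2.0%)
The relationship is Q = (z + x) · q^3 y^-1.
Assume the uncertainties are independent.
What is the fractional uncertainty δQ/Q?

Let u = z + x = 50.6. δu = √(δz² + δx²) = √(0.193 + 0.301) = 0.703, so δu/u = 0.0139.
Q is then a monomial in u, q, y:
δQ/Q = √((δu/u)² + (3·δq/q)² + (-1·δy/y)²) = √(0.000193 + 0.0110 + 0.000400) = 0.108

0.108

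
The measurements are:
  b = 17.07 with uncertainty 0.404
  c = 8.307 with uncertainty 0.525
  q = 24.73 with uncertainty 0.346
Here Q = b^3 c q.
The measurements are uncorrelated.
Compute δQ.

98200

For a monomial Q ∝ b^3, c, q, fractional errors add in quadrature:
  (3·δb/b)² = (3×0.0237)² = 0.00504;  (1·δc/c)² = (1×0.0632)² = 0.00399;  (1·δq/q)² = (1×0.0140)² = 0.000196
δQ/Q = √(0.00923) = 0.0961
Q = 1.022e+06, so δQ = 0.0961 × 1.022e+06 = 98200.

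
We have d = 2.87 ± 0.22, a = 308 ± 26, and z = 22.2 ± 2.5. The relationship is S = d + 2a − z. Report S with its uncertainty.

597 ± 52.1

S is a linear combination, so absolute uncertainties add in quadrature:
  (δd)² = 0.0484;  (2·δa)² = 2700;  (δz)² = 6.25
δS = √(2710) = 52.1
S = 597.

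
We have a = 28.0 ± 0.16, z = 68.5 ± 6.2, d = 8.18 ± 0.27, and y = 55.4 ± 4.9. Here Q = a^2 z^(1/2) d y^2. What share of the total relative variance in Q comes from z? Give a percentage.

(δQ/Q)² = (2·δa/a)² + (½·δz/z)² + (1·δd/d)² + (2·δy/y)²
  a term: (2×0.00571)² = 0.000131
  z term: (0.5×0.0905)² = 0.00205
  d term: (1×0.0330)² = 0.00109
  y term: (2×0.0884)² = 0.0313
Total = 0.0346. Share from z = 0.00205/0.0346 = 0.0593.

5.93%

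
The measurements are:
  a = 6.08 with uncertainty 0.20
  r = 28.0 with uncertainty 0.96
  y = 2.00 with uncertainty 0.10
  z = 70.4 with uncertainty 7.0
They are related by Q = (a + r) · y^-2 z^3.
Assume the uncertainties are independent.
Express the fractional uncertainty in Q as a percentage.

31.6%

Let u = a + r = 34.1. δu = √(δa² + δr²) = √(0.0400 + 0.922) = 0.981, so δu/u = 0.0288.
Q is then a monomial in u, y, z:
δQ/Q = √((δu/u)² + (-2·δy/y)² + (3·δz/z)²) = √(0.000828 + 0.0100 + 0.0890) = 0.316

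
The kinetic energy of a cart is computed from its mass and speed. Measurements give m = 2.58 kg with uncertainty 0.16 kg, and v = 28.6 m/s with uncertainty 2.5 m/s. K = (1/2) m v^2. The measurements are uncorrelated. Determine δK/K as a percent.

Since K is a product/quotient, work with relative uncertainties:
  (1·δm/m)² = (1×0.0620)² = 0.00385;  (2·δv/v)² = (2×0.0874)² = 0.0306
δK/K = √(0.0344) = 0.185

18.5%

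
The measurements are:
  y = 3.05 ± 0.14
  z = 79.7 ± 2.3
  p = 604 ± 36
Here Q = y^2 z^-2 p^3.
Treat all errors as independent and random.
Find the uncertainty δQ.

67500

Q is a product of powers, so relative uncertainties combine in quadrature:
  (2·δy/y)² = (2×0.0459)² = 0.00843;  (-2·δz/z)² = (-2×0.0289)² = 0.00333;  (3·δp/p)² = (3×0.0596)² = 0.0320
δQ/Q = √(0.0437) = 0.209
Q = 3.23e+05, so δQ = 0.209 × 3.23e+05 = 67500.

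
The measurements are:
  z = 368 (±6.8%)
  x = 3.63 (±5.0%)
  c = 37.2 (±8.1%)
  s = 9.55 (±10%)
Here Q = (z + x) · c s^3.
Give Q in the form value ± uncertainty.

Let u = z + x = 372. δu = √(δz² + δx²) = √(626 + 0.0329) = 25.0, so δu/u = 0.0673.
Q is then a monomial in u, c, s:
δQ/Q = √((δu/u)² + (1·δc/c)² + (3·δs/s)²) = √(0.00453 + 0.00656 + 0.0900) = 0.318
Q = 1.2e+07, so δQ = 0.318 × 1.2e+07 = 3.83e+06.

(1.20 ± 0.383) × 10^7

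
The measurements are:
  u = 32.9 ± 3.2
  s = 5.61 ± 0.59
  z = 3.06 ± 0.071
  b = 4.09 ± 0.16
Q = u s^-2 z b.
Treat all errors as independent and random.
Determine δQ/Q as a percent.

23.6%

Since Q is a product/quotient, work with relative uncertainties:
  (1·δu/u)² = (1×0.0973)² = 0.00946;  (-2·δs/s)² = (-2×0.105)² = 0.0442;  (1·δz/z)² = (1×0.0232)² = 0.000538;  (1·δb/b)² = (1×0.0391)² = 0.00153
δQ/Q = √(0.0558) = 0.236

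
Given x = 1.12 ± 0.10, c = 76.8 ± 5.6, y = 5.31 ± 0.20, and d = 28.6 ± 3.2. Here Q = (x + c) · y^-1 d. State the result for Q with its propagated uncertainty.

420 ± 58.0

Let u = x + c = 77.9. δu = √(δx² + δc²) = √(0.0100 + 31.4) = 5.60, so δu/u = 0.0719.
Q is then a monomial in u, y, d:
δQ/Q = √((δu/u)² + (-1·δy/y)² + (1·δd/d)²) = √(0.00517 + 0.00142 + 0.0125) = 0.138
Q = 420, so δQ = 0.138 × 420 = 58.0.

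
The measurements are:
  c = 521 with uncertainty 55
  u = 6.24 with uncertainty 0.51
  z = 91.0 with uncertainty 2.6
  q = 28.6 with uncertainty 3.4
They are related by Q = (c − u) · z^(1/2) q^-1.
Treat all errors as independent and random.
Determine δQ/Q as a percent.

16.0%

Let w = c − u = 515. δw = √(δc² + δu²) = √(3020 + 0.260) = 55.0, so δw/w = 0.107.
Q is then a monomial in w, z, q:
δQ/Q = √((δw/w)² + (½·δz/z)² + (-1·δq/q)²) = √(0.0114 + 0.000204 + 0.0141) = 0.160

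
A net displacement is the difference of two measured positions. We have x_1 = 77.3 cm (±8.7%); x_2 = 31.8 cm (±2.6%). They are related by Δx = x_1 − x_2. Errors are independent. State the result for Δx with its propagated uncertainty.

Absolute uncertainties add in quadrature for a linear combination:
  (δx_1)² = 45.2;  (δx_2)² = 0.684
δΔx = √(45.9) = 6.78 cm
Δx = 45.5 cm.

45.5 ± 6.78 cm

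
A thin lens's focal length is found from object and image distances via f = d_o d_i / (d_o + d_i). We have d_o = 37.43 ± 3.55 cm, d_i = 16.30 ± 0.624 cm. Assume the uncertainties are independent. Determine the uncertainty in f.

0.445 cm

∂f/∂d_o = (d_i/(d_o+d_i))² = 0.0920;  ∂f/∂d_i = (d_o/(d_o+d_i))² = 0.485
δf = √((∂f/∂d_o · δd_o)² + (∂f/∂d_i · δd_i)²) = √(0.107 + 0.0917) = 0.445 cm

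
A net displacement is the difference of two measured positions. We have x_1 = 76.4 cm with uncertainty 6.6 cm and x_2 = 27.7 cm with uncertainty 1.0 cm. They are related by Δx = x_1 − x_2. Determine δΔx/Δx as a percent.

13.7%

Absolute uncertainties add in quadrature for a linear combination:
  (δx_1)² = 43.6;  (δx_2)² = 1.00
δΔx = √(44.6) = 6.68 cm
Δx = 48.7 cm, so δΔx/Δx = 6.68/48.7 = 0.137.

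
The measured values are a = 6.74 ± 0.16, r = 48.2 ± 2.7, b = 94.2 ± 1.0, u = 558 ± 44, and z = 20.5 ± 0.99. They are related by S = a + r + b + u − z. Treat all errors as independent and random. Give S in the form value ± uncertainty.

687 ± 44.1

Sums and differences: (δS)² = Σ (cᵢ δxᵢ)².
  (δa)² = 0.0256;  (δr)² = 7.29;  (δb)² = 1.00;  (δu)² = 1940;  (δz)² = 0.980
δS = √(1950) = 44.1
S = 687.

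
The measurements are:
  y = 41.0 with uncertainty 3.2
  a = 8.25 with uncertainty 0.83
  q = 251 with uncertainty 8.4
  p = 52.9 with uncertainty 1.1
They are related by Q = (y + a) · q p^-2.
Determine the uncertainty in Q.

Let u = y + a = 49.2. δu = √(δy² + δa²) = √(10.2 + 0.689) = 3.31, so δu/u = 0.0671.
Q is then a monomial in u, q, p:
δQ/Q = √((δu/u)² + (1·δq/q)² + (-2·δp/p)²) = √(0.00451 + 0.00112 + 0.00173) = 0.0858
Q = 4.42, so δQ = 0.0858 × 4.42 = 0.379.

0.379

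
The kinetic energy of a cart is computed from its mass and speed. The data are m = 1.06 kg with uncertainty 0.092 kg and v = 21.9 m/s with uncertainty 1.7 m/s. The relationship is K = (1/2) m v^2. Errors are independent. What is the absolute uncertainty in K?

Relative error in a monomial: (δK/K)² = Σ (nᵢ · δxᵢ/xᵢ)².
  (1·δm/m)² = (1×0.0868)² = 0.00753;  (2·δv/v)² = (2×0.0776)² = 0.0241
δK/K = √(0.0316) = 0.178
K = 254 J, so δK = 0.178 × 254 = 45.2 J.

45.2 J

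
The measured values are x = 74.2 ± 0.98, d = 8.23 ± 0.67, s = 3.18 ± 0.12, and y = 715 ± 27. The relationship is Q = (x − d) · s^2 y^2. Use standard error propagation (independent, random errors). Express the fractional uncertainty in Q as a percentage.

Let u = x − d = 66.0. δu = √(δx² + δd²) = √(0.960 + 0.449) = 1.19, so δu/u = 0.0180.
Q is then a monomial in u, s, y:
δQ/Q = √((δu/u)² + (2·δs/s)² + (2·δy/y)²) = √(0.000324 + 0.00570 + 0.00570) = 0.108

10.8%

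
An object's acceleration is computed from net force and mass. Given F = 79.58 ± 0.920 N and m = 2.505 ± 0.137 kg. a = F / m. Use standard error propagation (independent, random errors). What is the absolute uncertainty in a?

1.78 m/s^2

Each factor contributes (exponent × relative error)² to (δa/a)²:
  (1·δF/F)² = (1×0.0116)² = 0.000134;  (-1·δm/m)² = (-1×0.0547)² = 0.00299
δa/a = √(0.00312) = 0.0559
a = 31.77 m/s^2, so δa = 0.0559 × 31.77 = 1.78 m/s^2.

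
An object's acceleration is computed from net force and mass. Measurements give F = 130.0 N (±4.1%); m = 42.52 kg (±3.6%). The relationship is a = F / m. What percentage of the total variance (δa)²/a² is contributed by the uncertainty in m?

43.5%

(δa/a)² = (1·δF/F)² + (-1·δm/m)²
  F term: (1×0.0410)² = 0.00168
  m term: (-1×0.0360)² = 0.00130
Total = 0.00298. Share from m = 0.00130/0.00298 = 0.435.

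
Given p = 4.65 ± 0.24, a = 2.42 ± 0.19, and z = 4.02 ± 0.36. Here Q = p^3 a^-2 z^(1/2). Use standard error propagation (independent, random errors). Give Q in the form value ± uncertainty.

Since Q is a product/quotient, work with relative uncertainties:
  (3·δp/p)² = (3×0.0516)² = 0.0240;  (-2·δa/a)² = (-2×0.0785)² = 0.0247;  (½·δz/z)² = (0.5×0.0896)² = 0.00200
δQ/Q = √(0.0506) = 0.225
Q = 34.4, so δQ = 0.225 × 34.4 = 7.75.

34.4 ± 7.75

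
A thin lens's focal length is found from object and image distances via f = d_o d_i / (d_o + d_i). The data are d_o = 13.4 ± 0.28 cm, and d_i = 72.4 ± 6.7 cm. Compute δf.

0.258 cm

∂f/∂d_o = (d_i/(d_o+d_i))² = 0.712;  ∂f/∂d_i = (d_o/(d_o+d_i))² = 0.0244
δf = √((∂f/∂d_o · δd_o)² + (∂f/∂d_i · δd_i)²) = √(0.0397 + 0.0267) = 0.258 cm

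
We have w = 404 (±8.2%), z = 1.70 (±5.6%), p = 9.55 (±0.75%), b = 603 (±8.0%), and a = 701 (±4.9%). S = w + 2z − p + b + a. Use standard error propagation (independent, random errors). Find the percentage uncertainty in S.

3.99%

For a sum/difference, combine absolute errors in quadrature:
  (δw)² = 1100;  (2·δz)² = 0.0363;  (δp)² = 0.00513;  (δb)² = 2330;  (δa)² = 1180
δS = √(4600) = 67.9
S = 1700, so δS/S = 67.9/1700 = 0.0399.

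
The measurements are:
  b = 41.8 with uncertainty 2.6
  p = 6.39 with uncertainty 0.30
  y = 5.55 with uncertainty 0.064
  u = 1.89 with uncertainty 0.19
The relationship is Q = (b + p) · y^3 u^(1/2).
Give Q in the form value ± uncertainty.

11300 ± 925

Let w = b + p = 48.2. δw = √(δb² + δp²) = √(6.76 + 0.0900) = 2.62, so δw/w = 0.0543.
Q is then a monomial in w, y, u:
δQ/Q = √((δw/w)² + (3·δy/y)² + (½·δu/u)²) = √(0.00295 + 0.00120 + 0.00253) = 0.0817
Q = 11300, so δQ = 0.0817 × 11300 = 925.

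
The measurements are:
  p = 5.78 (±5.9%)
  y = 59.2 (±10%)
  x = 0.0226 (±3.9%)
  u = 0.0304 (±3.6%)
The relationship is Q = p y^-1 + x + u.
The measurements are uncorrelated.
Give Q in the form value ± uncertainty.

Let w = p·y^-1 = 0.0976. δw/w = √((1·δp/p)² + (-1·δy/y)²) = √(0.00348 + 0.0100) = 0.116, so δw = 0.0113.
Q = w + x + u: δQ = √(δw² + δx² + δu²) = √(0.000129 + 7.77e-07 + 1.2e-06) = 0.0114
Q = 0.151.

0.151 ± 0.0114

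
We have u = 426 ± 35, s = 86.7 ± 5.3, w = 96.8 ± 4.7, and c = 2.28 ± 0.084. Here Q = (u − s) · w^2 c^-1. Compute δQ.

2.05e+05

Let h = u − s = 339. δh = √(δu² + δs²) = √(1220 + 28.1) = 35.4, so δh/h = 0.104.
Q is then a monomial in h, w, c:
δQ/Q = √((δh/h)² + (2·δw/w)² + (-1·δc/c)²) = √(0.0109 + 0.00943 + 0.00136) = 0.147
Q = 1.39e+06, so δQ = 0.147 × 1.39e+06 = 2.05e+05.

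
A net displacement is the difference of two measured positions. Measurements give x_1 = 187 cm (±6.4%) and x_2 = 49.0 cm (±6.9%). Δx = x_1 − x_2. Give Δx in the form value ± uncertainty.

Absolute uncertainties add in quadrature for a linear combination:
  (δx_1)² = 143;  (δx_2)² = 11.4
δΔx = √(155) = 12.4 cm
Δx = 138 cm.

138 ± 12.4 cm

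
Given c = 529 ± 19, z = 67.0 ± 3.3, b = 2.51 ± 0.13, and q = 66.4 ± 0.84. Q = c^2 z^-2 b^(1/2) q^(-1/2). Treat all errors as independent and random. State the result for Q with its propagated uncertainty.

Relative error in a monomial: (δQ/Q)² = Σ (nᵢ · δxᵢ/xᵢ)².
  (2·δc/c)² = (2×0.0359)² = 0.00516;  (-2·δz/z)² = (-2×0.0493)² = 0.00970;  (½·δb/b)² = (0.5×0.0518)² = 0.000671;  (−½·δq/q)² = (-0.5×0.0127)² = 4e-05
δQ/Q = √(0.0156) = 0.125
Q = 12.1, so δQ = 0.125 × 12.1 = 1.51.

12.1 ± 1.51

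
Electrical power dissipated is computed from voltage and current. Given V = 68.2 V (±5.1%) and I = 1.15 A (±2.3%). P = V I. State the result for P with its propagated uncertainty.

Since P is a product/quotient, work with relative uncertainties:
  (1·δV/V)² = (1×0.0510)² = 0.00260;  (1·δI/I)² = (1×0.0230)² = 0.000529
δP/P = √(0.00313) = 0.0559
P = 78.4 W, so δP = 0.0559 × 78.4 = 4.39 W.

78.4 ± 4.39 W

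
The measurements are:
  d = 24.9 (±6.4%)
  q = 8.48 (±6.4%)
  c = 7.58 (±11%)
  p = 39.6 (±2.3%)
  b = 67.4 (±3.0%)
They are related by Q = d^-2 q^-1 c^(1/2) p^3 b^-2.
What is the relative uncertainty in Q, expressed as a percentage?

Each factor contributes (exponent × relative error)² to (δQ/Q)²:
  (-2·δd/d)² = (-2×0.0640)² = 0.0164;  (-1·δq/q)² = (-1×0.0640)² = 0.00410;  (½·δc/c)² = (0.5×0.110)² = 0.00302;  (3·δp/p)² = (3×0.0230)² = 0.00476;  (-2·δb/b)² = (-2×0.0300)² = 0.00360
δQ/Q = √(0.0319) = 0.179

17.9%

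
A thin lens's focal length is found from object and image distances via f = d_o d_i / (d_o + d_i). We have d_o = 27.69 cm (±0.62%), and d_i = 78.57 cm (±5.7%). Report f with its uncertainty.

∂f/∂d_o = (d_i/(d_o+d_i))² = 0.547;  ∂f/∂d_i = (d_o/(d_o+d_i))² = 0.0679
δf = √((∂f/∂d_o · δd_o)² + (∂f/∂d_i · δd_i)²) = √(0.00881 + 0.0925) = 0.318 cm
f = 20.47 cm.

20.47 ± 0.318 cm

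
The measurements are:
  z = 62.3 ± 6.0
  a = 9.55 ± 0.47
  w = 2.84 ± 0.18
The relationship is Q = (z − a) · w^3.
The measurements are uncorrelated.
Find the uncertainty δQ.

268

Let u = z − a = 52.8. δu = √(δz² + δa²) = √(36.0 + 0.221) = 6.02, so δu/u = 0.114.
Q is then a monomial in u, w:
δQ/Q = √((δu/u)² + (3·δw/w)²) = √(0.0130 + 0.0362) = 0.222
Q = 1210, so δQ = 0.222 × 1210 = 268.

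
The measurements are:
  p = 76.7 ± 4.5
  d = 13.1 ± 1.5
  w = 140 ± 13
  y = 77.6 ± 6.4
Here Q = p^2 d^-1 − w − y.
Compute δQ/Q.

0.324

Let h = p^2·d^-1 = 449. δh/h = √((2·δp/p)² + (-1·δd/d)²) = √(0.0138 + 0.0131) = 0.164, so δh = 73.6.
Q = h − w − y: δQ = √(δh² + δw² + δy²) = √(5420 + 169 + 41.0) = 75.0
Q = 231, so δQ/Q = 75.0/231 = 0.324.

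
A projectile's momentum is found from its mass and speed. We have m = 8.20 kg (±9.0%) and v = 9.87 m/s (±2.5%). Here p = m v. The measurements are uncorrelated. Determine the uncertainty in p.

Relative error in a monomial: (δp/p)² = Σ (nᵢ · δxᵢ/xᵢ)².
  (1·δm/m)² = (1×0.0900)² = 0.00810;  (1·δv/v)² = (1×0.0250)² = 0.000625
δp/p = √(0.00873) = 0.0934
p = 80.9 kg·m/s, so δp = 0.0934 × 80.9 = 7.56 kg·m/s.

7.56 kg·m/s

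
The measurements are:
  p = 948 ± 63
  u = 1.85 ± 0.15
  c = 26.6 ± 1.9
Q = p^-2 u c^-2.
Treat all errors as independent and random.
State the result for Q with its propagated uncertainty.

(2.91 ± 0.615) × 10^-9

Each factor contributes (exponent × relative error)² to (δQ/Q)²:
  (-2·δp/p)² = (-2×0.0665)² = 0.0177;  (1·δu/u)² = (1×0.0811)² = 0.00657;  (-2·δc/c)² = (-2×0.0714)² = 0.0204
δQ/Q = √(0.0446) = 0.211
Q = 2.91e-09, so δQ = 0.211 × 2.91e-09 = 6.15e-10.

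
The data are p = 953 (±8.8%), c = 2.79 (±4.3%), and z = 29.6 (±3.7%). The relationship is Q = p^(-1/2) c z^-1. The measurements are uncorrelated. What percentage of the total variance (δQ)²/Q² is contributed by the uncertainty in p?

(δQ/Q)² = (−½·δp/p)² + (1·δc/c)² + (-1·δz/z)²
  p term: (-0.5×0.0880)² = 0.00194
  c term: (1×0.0430)² = 0.00185
  z term: (-1×0.0370)² = 0.00137
Total = 0.00515. Share from p = 0.00194/0.00515 = 0.376.

37.6%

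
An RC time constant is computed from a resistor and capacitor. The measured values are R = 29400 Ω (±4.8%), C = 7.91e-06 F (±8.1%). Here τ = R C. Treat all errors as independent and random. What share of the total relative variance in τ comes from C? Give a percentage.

74.0%

(δτ/τ)² = (1·δR/R)² + (1·δC/C)²
  R term: (1×0.0480)² = 0.00230
  C term: (1×0.0810)² = 0.00656
Total = 0.00886. Share from C = 0.00656/0.00886 = 0.740.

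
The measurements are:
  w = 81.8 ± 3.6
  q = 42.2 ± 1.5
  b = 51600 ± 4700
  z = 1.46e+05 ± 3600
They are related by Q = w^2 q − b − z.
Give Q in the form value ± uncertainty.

Let p = w^2·q = 2.82e+05. δp/p = √((2·δw/w)² + (1·δq/q)²) = √(0.00775 + 0.00126) = 0.0949, so δp = 26800.
Q = p − b − z: δQ = √(δp² + δb² + δz²) = √(7.18e+08 + 2.21e+07 + 1.3e+07) = 27500
Q = 84800.

84800 ± 27500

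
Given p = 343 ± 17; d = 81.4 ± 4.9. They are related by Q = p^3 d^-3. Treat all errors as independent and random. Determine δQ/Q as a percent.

Products/powers → add relative errors in quadrature, weighted by exponent:
  (3·δp/p)² = (3×0.0496)² = 0.0221;  (-3·δd/d)² = (-3×0.0602)² = 0.0326
δQ/Q = √(0.0547) = 0.234

23.4%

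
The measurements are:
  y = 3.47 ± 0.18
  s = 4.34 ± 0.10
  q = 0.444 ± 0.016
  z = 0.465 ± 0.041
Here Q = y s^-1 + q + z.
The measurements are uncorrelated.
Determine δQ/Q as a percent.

Let p = y·s^-1 = 0.800. δp/p = √((1·δy/y)² + (-1·δs/s)²) = √(0.00269 + 0.000531) = 0.0568, so δp = 0.0454.
Q = p + q + z: δQ = √(δp² + δq² + δz²) = √(0.00206 + 0.000256 + 0.00168) = 0.0632
Q = 1.71, so δQ/Q = 0.0632/1.71 = 0.0370.

3.70%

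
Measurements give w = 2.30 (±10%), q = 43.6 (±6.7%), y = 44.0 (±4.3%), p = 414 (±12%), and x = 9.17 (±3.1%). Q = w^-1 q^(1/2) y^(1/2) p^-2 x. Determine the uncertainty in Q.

Products/powers → add relative errors in quadrature, weighted by exponent:
  (-1·δw/w)² = (-1×0.100)² = 0.0100;  (½·δq/q)² = (0.5×0.0670)² = 0.00112;  (½·δy/y)² = (0.5×0.0430)² = 0.000462;  (-2·δp/p)² = (-2×0.120)² = 0.0576;  (1·δx/x)² = (1×0.0310)² = 0.000961
δQ/Q = √(0.0701) = 0.265
Q = 0.00102, so δQ = 0.265 × 0.00102 = 0.000270.

0.000270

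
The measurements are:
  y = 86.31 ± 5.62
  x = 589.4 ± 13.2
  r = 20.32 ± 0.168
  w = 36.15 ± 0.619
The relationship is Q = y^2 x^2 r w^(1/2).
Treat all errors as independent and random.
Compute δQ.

4.37e+10

Q is a product of powers, so relative uncertainties combine in quadrature:
  (2·δy/y)² = (2×0.0651)² = 0.0170;  (2·δx/x)² = (2×0.0224)² = 0.00201;  (1·δr/r)² = (1×0.00827)² = 6.84e-05;  (½·δw/w)² = (0.5×0.0171)² = 7.33e-05
δQ/Q = √(0.0191) = 0.138
Q = 3.162e+11, so δQ = 0.138 × 3.162e+11 = 4.37e+10.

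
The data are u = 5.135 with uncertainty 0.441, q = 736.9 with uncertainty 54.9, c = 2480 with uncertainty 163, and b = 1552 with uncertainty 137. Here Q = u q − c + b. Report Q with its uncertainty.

2856 ± 480

Let p = u·q = 3784. δp/p = √((1·δu/u)² + (1·δq/q)²) = √(0.00738 + 0.00555) = 0.114, so δp = 430.
Q = p − c + b: δQ = √(δp² + δc² + δb²) = √(1.85e+05 + 26600 + 18800) = 480
Q = 2856.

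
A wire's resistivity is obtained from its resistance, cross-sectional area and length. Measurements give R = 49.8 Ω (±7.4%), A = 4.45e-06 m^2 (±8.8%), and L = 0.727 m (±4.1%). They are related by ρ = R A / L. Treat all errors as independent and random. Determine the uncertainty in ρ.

3.72e-05 Ω·m

ρ is a product of powers, so relative uncertainties combine in quadrature:
  (1·δR/R)² = (1×0.0740)² = 0.00548;  (1·δA/A)² = (1×0.0880)² = 0.00774;  (-1·δL/L)² = (-1×0.0410)² = 0.00168
δρ/ρ = √(0.0149) = 0.122
ρ = 0.000305 Ω·m, so δρ = 0.122 × 0.000305 = 3.72e-05 Ω·m.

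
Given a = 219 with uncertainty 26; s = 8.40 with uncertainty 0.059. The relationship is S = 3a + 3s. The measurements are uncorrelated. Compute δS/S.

For a sum/difference, combine absolute errors in quadrature:
  (3·δa)² = 6080;  (3·δs)² = 0.0313
δS = √(6080) = 78.0
S = 682, so δS/S = 78.0/682 = 0.114.

0.114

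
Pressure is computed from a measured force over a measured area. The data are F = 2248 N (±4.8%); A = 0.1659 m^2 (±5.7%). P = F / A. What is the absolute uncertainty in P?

P is a product of powers, so relative uncertainties combine in quadrature:
  (1·δF/F)² = (1×0.0480)² = 0.00230;  (-1·δA/A)² = (-1×0.0570)² = 0.00325
δP/P = √(0.00555) = 0.0745
P = 13550 Pa, so δP = 0.0745 × 13550 = 1010 Pa.

1010 Pa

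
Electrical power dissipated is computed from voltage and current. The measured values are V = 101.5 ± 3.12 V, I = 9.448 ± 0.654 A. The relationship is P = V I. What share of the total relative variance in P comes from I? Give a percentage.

83.5%

(δP/P)² = (1·δV/V)² + (1·δI/I)²
  V term: (1×0.0307)² = 0.000945
  I term: (1×0.0692)² = 0.00479
Total = 0.00574. Share from I = 0.00479/0.00574 = 0.835.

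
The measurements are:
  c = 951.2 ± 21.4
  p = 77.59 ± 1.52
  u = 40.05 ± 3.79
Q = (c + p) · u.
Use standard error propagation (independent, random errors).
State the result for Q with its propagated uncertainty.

Let w = c + p = 1029. δw = √(δc² + δp²) = √(458 + 2.31) = 21.5, so δw/w = 0.0209.
Q is then a monomial in w, u:
δQ/Q = √((δw/w)² + (1·δu/u)²) = √(0.000435 + 0.00896) = 0.0969
Q = 41200, so δQ = 0.0969 × 41200 = 3990.

41200 ± 3990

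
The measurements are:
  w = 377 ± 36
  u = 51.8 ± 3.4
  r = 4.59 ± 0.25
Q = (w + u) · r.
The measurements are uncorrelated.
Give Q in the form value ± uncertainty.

Let h = w + u = 429. δh = √(δw² + δu²) = √(1300 + 11.6) = 36.2, so δh/h = 0.0843.
Q is then a monomial in h, r:
δQ/Q = √((δh/h)² + (1·δr/r)²) = √(0.00711 + 0.00297) = 0.100
Q = 1970, so δQ = 0.100 × 1970 = 198.

1970 ± 198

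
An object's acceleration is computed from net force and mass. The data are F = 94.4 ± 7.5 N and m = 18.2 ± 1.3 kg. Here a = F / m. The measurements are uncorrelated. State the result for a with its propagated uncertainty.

a is a product of powers, so relative uncertainties combine in quadrature:
  (1·δF/F)² = (1×0.0794)² = 0.00631;  (-1·δm/m)² = (-1×0.0714)² = 0.00510
δa/a = √(0.0114) = 0.107
a = 5.19 m/s^2, so δa = 0.107 × 5.19 = 0.554 m/s^2.

5.19 ± 0.554 m/s^2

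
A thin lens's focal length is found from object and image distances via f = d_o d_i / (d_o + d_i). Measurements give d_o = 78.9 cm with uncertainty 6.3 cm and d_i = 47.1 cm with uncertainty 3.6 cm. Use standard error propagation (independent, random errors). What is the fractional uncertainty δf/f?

∂f/∂d_o = (d_i/(d_o+d_i))² = 0.140;  ∂f/∂d_i = (d_o/(d_o+d_i))² = 0.392
δf = √((∂f/∂d_o · δd_o)² + (∂f/∂d_i · δd_i)²) = √(0.775 + 1.99) = 1.66 cm
f = 29.5 cm, so δf/f = 1.66/29.5 = 0.0564.

0.0564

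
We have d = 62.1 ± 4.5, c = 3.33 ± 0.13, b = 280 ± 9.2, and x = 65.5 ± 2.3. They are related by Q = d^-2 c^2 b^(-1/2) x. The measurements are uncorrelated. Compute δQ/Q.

Q is a product of powers, so relative uncertainties combine in quadrature:
  (-2·δd/d)² = (-2×0.0725)² = 0.0210;  (2·δc/c)² = (2×0.0390)² = 0.00610;  (−½·δb/b)² = (-0.5×0.0329)² = 0.000270;  (1·δx/x)² = (1×0.0351)² = 0.00123
δQ/Q = √(0.0286) = 0.169

0.169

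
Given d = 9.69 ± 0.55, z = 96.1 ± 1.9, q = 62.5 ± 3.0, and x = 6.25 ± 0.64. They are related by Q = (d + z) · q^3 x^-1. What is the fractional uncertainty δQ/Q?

0.178

Let u = d + z = 106. δu = √(δd² + δz²) = √(0.303 + 3.61) = 1.98, so δu/u = 0.0187.
Q is then a monomial in u, q, x:
δQ/Q = √((δu/u)² + (3·δq/q)² + (-1·δx/x)²) = √(0.000350 + 0.0207 + 0.0105) = 0.178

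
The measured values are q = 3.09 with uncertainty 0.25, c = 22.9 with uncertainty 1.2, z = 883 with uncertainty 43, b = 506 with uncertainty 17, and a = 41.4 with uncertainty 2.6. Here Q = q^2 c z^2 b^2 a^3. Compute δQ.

8.67e+17

Q is a product of powers, so relative uncertainties combine in quadrature:
  (2·δq/q)² = (2×0.0809)² = 0.0262;  (1·δc/c)² = (1×0.0524)² = 0.00275;  (2·δz/z)² = (2×0.0487)² = 0.00949;  (2·δb/b)² = (2×0.0336)² = 0.00451;  (3·δa/a)² = (3×0.0628)² = 0.0355
δQ/Q = √(0.0784) = 0.280
Q = 3.1e+18, so δQ = 0.280 × 3.1e+18 = 8.67e+17.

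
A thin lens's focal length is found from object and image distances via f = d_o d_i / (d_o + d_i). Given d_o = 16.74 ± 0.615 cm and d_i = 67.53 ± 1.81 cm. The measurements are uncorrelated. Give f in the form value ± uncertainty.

13.41 ± 0.401 cm

∂f/∂d_o = (d_i/(d_o+d_i))² = 0.642;  ∂f/∂d_i = (d_o/(d_o+d_i))² = 0.0395
δf = √((∂f/∂d_o · δd_o)² + (∂f/∂d_i · δd_i)²) = √(0.156 + 0.00510) = 0.401 cm
f = 13.41 cm.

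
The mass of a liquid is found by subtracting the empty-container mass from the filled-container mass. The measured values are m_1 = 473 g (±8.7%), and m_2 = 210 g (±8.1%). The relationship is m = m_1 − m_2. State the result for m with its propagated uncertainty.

263 ± 44.5 g

Absolute uncertainties add in quadrature for a linear combination:
  (δm_1)² = 1690;  (δm_2)² = 289
δm = √(1980) = 44.5 g
m = 263 g.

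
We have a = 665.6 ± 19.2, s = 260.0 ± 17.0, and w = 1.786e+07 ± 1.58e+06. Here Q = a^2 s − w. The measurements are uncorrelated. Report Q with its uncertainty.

Let p = a^2·s = 1.152e+08. δp/p = √((2·δa/a)² + (1·δs/s)²) = √(0.00333 + 0.00428) = 0.0872, so δp = 1e+07.
Q = p − w: δQ = √(δp² + δw²) = √(1.01e+14 + 2.5e+12) = 1.02e+07
Q = 9.733e+07.

(9.733 ± 1.02) × 10^7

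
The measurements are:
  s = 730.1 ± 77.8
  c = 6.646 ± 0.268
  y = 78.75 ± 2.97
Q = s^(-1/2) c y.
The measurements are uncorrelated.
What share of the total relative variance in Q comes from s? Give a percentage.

48.2%

(δQ/Q)² = (−½·δs/s)² + (1·δc/c)² + (1·δy/y)²
  s term: (-0.5×0.107)² = 0.00284
  c term: (1×0.0403)² = 0.00163
  y term: (1×0.0377)² = 0.00142
Total = 0.00589. Share from s = 0.00284/0.00589 = 0.482.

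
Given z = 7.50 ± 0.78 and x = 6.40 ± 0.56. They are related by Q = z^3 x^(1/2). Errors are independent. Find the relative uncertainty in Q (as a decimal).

0.315

Since Q is a product/quotient, work with relative uncertainties:
  (3·δz/z)² = (3×0.104)² = 0.0973;  (½·δx/x)² = (0.5×0.0875)² = 0.00191
δQ/Q = √(0.0993) = 0.315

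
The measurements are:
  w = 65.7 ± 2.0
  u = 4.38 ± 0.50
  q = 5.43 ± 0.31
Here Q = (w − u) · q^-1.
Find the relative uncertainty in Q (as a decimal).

Let h = w − u = 61.3. δh = √(δw² + δu²) = √(4.00 + 0.250) = 2.06, so δh/h = 0.0336.
Q is then a monomial in h, q:
δQ/Q = √((δh/h)² + (-1·δq/q)²) = √(0.00113 + 0.00326) = 0.0663

0.0663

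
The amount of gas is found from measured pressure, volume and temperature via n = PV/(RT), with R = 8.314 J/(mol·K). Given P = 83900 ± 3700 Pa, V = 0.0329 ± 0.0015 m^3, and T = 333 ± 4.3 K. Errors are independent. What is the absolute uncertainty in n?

For a monomial n ∝ P, V, T^-1, fractional errors add in quadrature:
  (1·δP/P)² = (1×0.0441)² = 0.00194;  (1·δV/V)² = (1×0.0456)² = 0.00208;  (-1·δT/T)² = (-1×0.0129)² = 0.000167
δn/n = √(0.00419) = 0.0647
n = 0.997 mol, so δn = 0.0647 × 0.997 = 0.0645 mol.

0.0645 mol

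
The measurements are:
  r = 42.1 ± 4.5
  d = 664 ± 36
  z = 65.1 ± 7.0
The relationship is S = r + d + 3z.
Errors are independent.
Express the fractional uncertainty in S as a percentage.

For a sum/difference, combine absolute errors in quadrature:
  (δr)² = 20.2;  (δd)² = 1300;  (3·δz)² = 441
δS = √(1760) = 41.9
S = 901, so δS/S = 41.9/901 = 0.0465.

4.65%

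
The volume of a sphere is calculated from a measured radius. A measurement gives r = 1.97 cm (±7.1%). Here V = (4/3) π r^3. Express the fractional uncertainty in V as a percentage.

21.3%

V ∝ r^3, so δV/V = |3| · δr/r = 3 × 0.0710 = 0.213.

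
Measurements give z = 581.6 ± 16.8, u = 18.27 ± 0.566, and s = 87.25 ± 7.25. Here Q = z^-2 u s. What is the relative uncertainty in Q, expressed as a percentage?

Relative error in a monomial: (δQ/Q)² = Σ (nᵢ · δxᵢ/xᵢ)².
  (-2·δz/z)² = (-2×0.0289)² = 0.00334;  (1·δu/u)² = (1×0.0310)² = 0.000960;  (1·δs/s)² = (1×0.0831)² = 0.00690
δQ/Q = √(0.0112) = 0.106

10.6%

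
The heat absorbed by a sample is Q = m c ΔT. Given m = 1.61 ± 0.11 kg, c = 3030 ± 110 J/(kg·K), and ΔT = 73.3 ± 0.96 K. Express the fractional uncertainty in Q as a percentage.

7.85%

For a monomial Q ∝ m, c, ΔT, fractional errors add in quadrature:
  (1·δm/m)² = (1×0.0683)² = 0.00467;  (1·δc/c)² = (1×0.0363)² = 0.00132;  (1·δΔT/ΔT)² = (1×0.0131)² = 0.000172
δQ/Q = √(0.00616) = 0.0785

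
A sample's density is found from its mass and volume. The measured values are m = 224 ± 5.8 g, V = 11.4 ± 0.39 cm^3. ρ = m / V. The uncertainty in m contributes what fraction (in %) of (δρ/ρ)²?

(δρ/ρ)² = (1·δm/m)² + (-1·δV/V)²
  m term: (1×0.0259)² = 0.000670
  V term: (-1×0.0342)² = 0.00117
Total = 0.00184. Share from m = 0.000670/0.00184 = 0.364.

36.4%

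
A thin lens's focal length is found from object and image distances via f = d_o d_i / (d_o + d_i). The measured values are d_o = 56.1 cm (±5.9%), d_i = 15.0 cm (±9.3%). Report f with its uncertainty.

∂f/∂d_o = (d_i/(d_o+d_i))² = 0.0445;  ∂f/∂d_i = (d_o/(d_o+d_i))² = 0.623
δf = √((∂f/∂d_o · δd_o)² + (∂f/∂d_i · δd_i)²) = √(0.0217 + 0.754) = 0.881 cm
f = 11.8 cm.

11.8 ± 0.881 cm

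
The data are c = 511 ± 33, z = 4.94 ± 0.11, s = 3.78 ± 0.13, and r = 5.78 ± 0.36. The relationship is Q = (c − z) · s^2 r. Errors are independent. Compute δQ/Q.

0.113

Let u = c − z = 506. δu = √(δc² + δz²) = √(1090 + 0.0121) = 33.0, so δu/u = 0.0652.
Q is then a monomial in u, s, r:
δQ/Q = √((δu/u)² + (2·δs/s)² + (1·δr/r)²) = √(0.00425 + 0.00473 + 0.00388) = 0.113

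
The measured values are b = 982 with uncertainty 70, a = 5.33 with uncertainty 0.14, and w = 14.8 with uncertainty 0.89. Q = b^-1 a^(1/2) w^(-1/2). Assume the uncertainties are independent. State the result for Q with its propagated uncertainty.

(6.11 ± 0.480) × 10^-4

Q is a product of powers, so relative uncertainties combine in quadrature:
  (-1·δb/b)² = (-1×0.0713)² = 0.00508;  (½·δa/a)² = (0.5×0.0263)² = 0.000172;  (−½·δw/w)² = (-0.5×0.0601)² = 0.000904
δQ/Q = √(0.00616) = 0.0785
Q = 0.000611, so δQ = 0.0785 × 0.000611 = 4.8e-05.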